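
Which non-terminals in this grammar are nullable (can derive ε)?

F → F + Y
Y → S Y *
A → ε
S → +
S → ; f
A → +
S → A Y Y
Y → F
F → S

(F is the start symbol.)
A non-terminal is nullable if it can derive ε (the empty string): either it has an ε-production, or it has a production whose right-hand side consists entirely of nullable non-terminals.

ε-productions: A → ε
So A is immediately nullable.
No further non-terminal can be added: every production for the remaining non-terminals contains a terminal or a non-nullable non-terminal.
Nullable = { 'A' }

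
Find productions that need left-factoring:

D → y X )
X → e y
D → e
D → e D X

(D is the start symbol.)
Left-factoring is needed when two productions for the same non-terminal
share a common prefix on the right-hand side.

Productions for D:
  D → y X )
  D → e
  D → e D X

Found common prefix 'e' in productions for D

Answer: Yes, D has productions with common prefix 'e'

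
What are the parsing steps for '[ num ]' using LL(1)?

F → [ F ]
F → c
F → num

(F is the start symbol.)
LL(1) parsing maintains a stack (initially the start symbol over $) and the input. At each step: if the stack top is a terminal, match it against the current input token; if it is a non-terminal N, replace it with the RHS of M[N, lookahead] (the unique production whose predict set contains the lookahead).

Stack is shown with the top on the left.

Stack    Input      Action
--------------------------
F $      [ num ] $  output F → [ F ]
[ F ] $  [ num ] $  match '['
F ] $    num ] $    output F → num
num ] $  num ] $    match 'num'
] $      ] $        match ']'
$        $          accept

The string is accepted.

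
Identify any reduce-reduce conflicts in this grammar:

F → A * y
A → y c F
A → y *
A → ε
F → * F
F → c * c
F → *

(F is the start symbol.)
A reduce-reduce conflict occurs when an LR(0) state has two complete items [A → α .] and [B → β .] — both call for a reduction, and with no lookahead the parser cannot choose between them.

Augment with F' → F and build the canonical LR(0) collection (I0 = CLOSURE({[F' → . F]}), then GOTO on every symbol after a dot until no new states appear). It has 14 states:
  I0: { [A → . y *], [A → . y c F], [A → .], [F → . * F], [F → . *], [F → . A * y], [F → . c * c], [F' → . F] }  — shift, reduce
  I1: { [A → . y *], [A → . y c F], [A → .], [F → * . F], [F → * .], [F → . * F], [F → . *], [F → . A * y], [F → . c * c] }  — shift, 2 reduces
  I2: { [F → A . * y] }  — shift
  I3: { [F' → F .] }  — accept
  I4: { [F → c . * c] }  — shift
  I5: { [A → y . *], [A → y . c F] }  — shift
  I6: { [A → y * .] }  — reduce
  I7: { [A → . y *], [A → . y c F], [A → .], [A → y c . F], [F → . * F], [F → . *], [F → . A * y], [F → . c * c] }  — shift, reduce
  I8: { [A → y c F .] }  — reduce
  I9: { [F → c * . c] }  — shift
  I10: { [F → c * c .] }  — reduce
  I11: { [F → A * . y] }  — shift
  I12: { [F → A * y .] }  — reduce
  I13: { [F → * F .] }  — reduce

I1 contains complete items [A → .], [F → * .] — reduce-reduce conflict.

Answer: Yes — I1: [A → .] vs [F → * .]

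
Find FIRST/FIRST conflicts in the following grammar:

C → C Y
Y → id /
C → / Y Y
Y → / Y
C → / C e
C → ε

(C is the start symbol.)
A FIRST/FIRST conflict occurs when two productions N → α and N → β for the same non-terminal have FIRST(α) ∩ FIRST(β) ≠ ∅ (with ε ∈ FIRST of a nullable right-hand side, so two nullable alternatives also conflict).

FIRST sets of the non-terminals at (or reachable through a nullable prefix from) the front of some alternative:
  FIRST(C) = { '/', 'id', ε }
  FIRST(Y) = { '/', 'id' }

Productions for C:
  C → C Y: FIRST = { '/', 'id' }
  C → / Y Y: FIRST = { '/' }
  C → / C e: FIRST = { '/' }
  C → ε: FIRST = { ε }
Productions for Y:
  Y → id /: FIRST = { 'id' }
  Y → / Y: FIRST = { '/' }

Conflict for C: C → C Y and C → / Y Y
  Overlap: { '/' }
Conflict for C: C → C Y and C → / C e
  Overlap: { '/' }
Conflict for C: C → / Y Y and C → / C e
  Overlap: { '/' }

Answer: Yes. C → C Y / C → '/' Y Y on { '/' }; C → C Y / C → '/' C e on { '/' }; C → '/' Y Y / C → '/' C e on { '/' }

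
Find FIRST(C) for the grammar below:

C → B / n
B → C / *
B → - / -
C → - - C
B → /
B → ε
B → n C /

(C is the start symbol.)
FIRST sets of the other non-terminals involved (by the same procedure, iterated to a fixed point):
  FIRST(B) = { '-', '/', 'n', ε }

From C → B / n:
  - B is a non-terminal: add FIRST(B) \ {ε} = { '-', '/', 'n' }
    B is nullable, so continue to the next symbol
  - '/' is a terminal: add '/' and stop
From C → - - C:
  - '-' is a terminal: add '-' and stop

Collecting: FIRST(C) = { '-', '/', 'n' }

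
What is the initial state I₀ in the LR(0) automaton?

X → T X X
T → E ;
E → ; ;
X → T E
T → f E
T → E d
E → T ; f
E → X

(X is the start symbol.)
First, augment the grammar with X' → X
I₀ = CLOSURE({ [X' → . X] }):
  [X' → . X] has the dot before X: add [X → . T X X], [X → . T E]
  [X → . T X X] has the dot before T: add [T → . E ;], [T → . f E], [T → . E d]
  [T → . E ;] has the dot before E: add [E → . ; ;], [E → . T ; f], [E → . X]
No further items can be added.

I₀ = { [E → . ; ;], [E → . T ; f], [E → . X], [T → . E ;], [T → . E d], [T → . f E], [X → . T E], [X → . T X X], [X' → . X] }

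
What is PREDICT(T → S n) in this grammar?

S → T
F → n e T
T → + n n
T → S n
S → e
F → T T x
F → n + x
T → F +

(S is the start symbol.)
PREDICT(T → S n) = (FIRST(RHS) \ {ε}) ∪ (FOLLOW(T) if ε ∈ FIRST(RHS), i.e. RHS ⇒* ε)
FIRST(S) = { '+', 'e', 'n' }
FIRST(S n) = { '+', 'e', 'n' }
ε ∉ FIRST(S n), so FOLLOW(T) is not added.
PREDICT(T → S n) = { '+', 'e', 'n' }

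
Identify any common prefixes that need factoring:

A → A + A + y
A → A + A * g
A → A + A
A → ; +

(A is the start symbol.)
Yes, A has productions with common prefix 'A + A'

Left-factoring is needed when two productions for the same non-terminal
share a common prefix on the right-hand side.

Productions for A:
  A → A + A + y
  A → A + A * g
  A → A + A
  A → ; +

Found common prefix 'A + A' in productions for A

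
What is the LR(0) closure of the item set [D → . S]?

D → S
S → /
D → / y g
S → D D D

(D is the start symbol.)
{ [D → . / y g], [D → . S], [S → . /], [S → . D D D] }

Start with: [D → . S]
  [D → . S] has the dot before S: add [S → . /], [S → . D D D]
  [S → . D D D] has the dot before D: add [D → . / y g]
No further items can be added.

CLOSURE = { [D → . / y g], [D → . S], [S → . /], [S → . D D D] }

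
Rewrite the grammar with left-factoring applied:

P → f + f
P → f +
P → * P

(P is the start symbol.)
P → f + P'
P' → f
P' → ε
P → * P

Left-factoring transforms A → αβ₁ | αβ₂ into A → αA' and A' → β₁ | β₂
(α is the longest common prefix among the alternatives). Repeat until
no nonterminal has two alternatives with a common prefix.

Round 1: P has alternatives sharing prefix 'f +'. Introduce P': P → f + P'
  Add: P' → f
  Add: P' → ε

No remaining common prefixes — done.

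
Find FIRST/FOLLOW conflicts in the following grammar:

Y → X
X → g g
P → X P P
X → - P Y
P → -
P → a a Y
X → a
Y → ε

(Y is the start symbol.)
A FIRST/FOLLOW conflict occurs when a non-terminal N has a nullable alternative N → β (β ⇒* ε) and another alternative N → α with FIRST(α) ∩ FOLLOW(N) ≠ ∅: on such a lookahead the parser cannot decide between expanding α and letting N vanish via β.

Nullable non-terminals: Y.
FIRST sets used below: FIRST(X) = { '-', 'a', 'g' }

Y: nullable alternative(s) Y → ε; FOLLOW(Y) = { $, '-', 'a', 'g' }
  Y → X: FIRST \ {ε} = { '-', 'a', 'g' } — overlaps FOLLOW(Y) on { '-', 'a', 'g' }: CONFLICT
  Y → ε: FIRST \ {ε} = { } — this is the only nullable alternative, skip

P, X have no nullable alternative, so no FIRST/FOLLOW check is needed there.

So the grammar has 1 FIRST/FOLLOW conflict (marked CONFLICT above).

Answer: Yes. Y → X with FOLLOW(Y) on { '-', 'a', 'g' }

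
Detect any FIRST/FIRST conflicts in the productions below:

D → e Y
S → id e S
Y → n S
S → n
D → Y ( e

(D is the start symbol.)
No FIRST/FIRST conflicts.

FIRST sets of the non-terminals at (or reachable through a nullable prefix from) the front of some alternative:
  FIRST(Y) = { 'n' }

Productions for D:
  D → e Y: FIRST = { 'e' }
  D → Y ( e: FIRST = { 'n' }
Productions for S:
  S → id e S: FIRST = { 'id' }
  S → n: FIRST = { 'n' }
Y has only one production, so no FIRST/FIRST conflict is possible there.

All alternatives of each non-terminal have pairwise disjoint FIRST sets.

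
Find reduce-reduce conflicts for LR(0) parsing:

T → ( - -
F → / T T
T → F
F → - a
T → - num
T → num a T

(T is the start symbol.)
No reduce-reduce conflicts

A reduce-reduce conflict occurs when an LR(0) state has two complete items [A → α .] and [B → β .] — both call for a reduction, and with no lookahead the parser cannot choose between them.

Augment with T' → T and build the canonical LR(0) collection (I0 = CLOSURE({[T' → . T]}), then GOTO on every symbol after a dot until no new states appear). It has 15 states:
  I0: { [F → . - a], [F → . / T T], [T → . ( - -], [T → . - num], [T → . F], [T → . num a T], [T' → . T] }  — shift
  I1: { [T → ( . - -] }  — shift
  I2: { [F → - . a], [T → - . num] }  — shift
  I3: { [F → . - a], [F → . / T T], [F → / . T T], [T → . ( - -], [T → . - num], [T → . F], [T → . num a T] }  — shift
  I4: { [T → F .] }  — reduce
  I5: { [T' → T .] }  — accept
  I6: { [T → num . a T] }  — shift
  I7: { [F → . - a], [F → . / T T], [T → . ( - -], [T → . - num], [T → . F], [T → . num a T], [T → num a . T] }  — shift
  I8: { [T → num a T .] }  — reduce
  I9: { [F → . - a], [F → . / T T], [F → / T . T], [T → . ( - -], [T → . - num], [T → . F], [T → . num a T] }  — shift
  I10: { [F → / T T .] }  — reduce
  I11: { [F → - a .] }  — reduce
  I12: { [T → - num .] }  — reduce
  I13: { [T → ( - . -] }  — shift
  I14: { [T → ( - - .] }  — reduce

No state contains more than one complete item.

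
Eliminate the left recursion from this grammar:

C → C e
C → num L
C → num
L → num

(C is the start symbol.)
C → num L C'
C → num C'
C' → e C'
C' → ε
L → num

C is directly left-recursive. The standard transformation for
  A → A α₁ | ... | A α_m | β₁ | ... | β_n
is
  A  → β₁ A' | ... | β_n A'
  A' → α₁ A' | ... | α_m A' | ε

C → num L becomes C → num L C'
C → num becomes C → num C'
C → C e becomes C' → e C'
Add C' → ε

Productions for other non-terminals are unchanged:
  L → num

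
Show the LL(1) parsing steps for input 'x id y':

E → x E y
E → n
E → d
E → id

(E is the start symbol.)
LL(1) parsing maintains a stack (initially the start symbol over $) and the input. At each step: if the stack top is a terminal, match it against the current input token; if it is a non-terminal N, replace it with the RHS of M[N, lookahead] (the unique production whose predict set contains the lookahead).

Stack is shown with the top on the left.

Stack    Input     Action
-------------------------
E $      x id y $  output E → x E y
x E y $  x id y $  match 'x'
E y $    id y $    output E → id
id y $   id y $    match 'id'
y $      y $       match 'y'
$        $         accept

The string is accepted.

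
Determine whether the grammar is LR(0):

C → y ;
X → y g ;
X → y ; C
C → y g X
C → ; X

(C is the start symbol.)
Yes, the grammar is LR(0)

A grammar is LR(0) if no state in the canonical LR(0) collection has:
  - both a shift item (dot before a terminal) and a complete item (shift-reduce conflict), or
  - two or more complete items (reduce-reduce conflict; the accept item [C' → C .] counts as a complete item here).

Augment with C' → C and build the canonical LR(0) collection (I0 = CLOSURE({[C' → . C]}), then GOTO on every symbol after a dot until no new states appear). It has 13 states:
  I0: { [C → . ; X], [C → . y ;], [C → . y g X], [C' → . C] }  — shift
  I1: { [C → ; . X], [X → . y ; C], [X → . y g ;] }  — shift
  I2: { [C' → C .] }  — accept
  I3: { [C → y . ;], [C → y . g X] }  — shift
  I4: { [C → y ; .] }  — reduce
  I5: { [C → y g . X], [X → . y ; C], [X → . y g ;] }  — shift
  I6: { [C → y g X .] }  — reduce
  I7: { [X → y . ; C], [X → y . g ;] }  — shift
  I8: { [C → . ; X], [C → . y ;], [C → . y g X], [X → y ; . C] }  — shift
  I9: { [X → y g . ;] }  — shift
  I10: { [X → y g ; .] }  — reduce
  I11: { [X → y ; C .] }  — reduce
  I12: { [C → ; X .] }  — reduce

Every state is either a pure shift/goto state or contains exactly one complete item and nothing to shift — no conflicts. The grammar is LR(0).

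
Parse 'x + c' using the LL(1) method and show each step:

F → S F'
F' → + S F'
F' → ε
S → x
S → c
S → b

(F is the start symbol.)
Stack is shown with the top on the left.

Stack     Input    Action
-------------------------
F $       x + c $  output F → S F'
S F' $    x + c $  output S → x
x F' $    x + c $  match 'x'
F' $      + c $    output F' → + S F'
+ S F' $  + c $    match '+'
S F' $    c $      output S → c
c F' $    c $      match 'c'
F' $      $        output F' → ε
$         $        accept

The string is accepted.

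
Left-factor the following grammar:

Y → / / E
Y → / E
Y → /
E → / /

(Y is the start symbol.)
Y → / Y'
Y' → / E
Y' → E
Y' → ε
E → / /

Left-factoring transforms A → αβ₁ | αβ₂ into A → αA' and A' → β₁ | β₂
(α is the longest common prefix among the alternatives). Repeat until
no nonterminal has two alternatives with a common prefix.

Round 1: Y has alternatives sharing prefix '/'. Introduce Y': Y → / Y'
  Add: Y' → / E
  Add: Y' → E
  Add: Y' → ε

No remaining common prefixes — done.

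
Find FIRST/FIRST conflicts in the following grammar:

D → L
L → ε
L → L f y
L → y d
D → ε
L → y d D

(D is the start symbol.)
Yes. D → L / D → ε on { ε }; L → L f y / L → y d on { 'y' }; L → L f y / L → y d D on { 'y' }; L → y d / L → y d D on { 'y' }

FIRST sets of the non-terminals at (or reachable through a nullable prefix from) the front of some alternative:
  FIRST(L) = { 'f', 'y', ε }

Productions for D:
  D → L: FIRST = { 'f', 'y', ε }
  D → ε: FIRST = { ε }
Productions for L:
  L → ε: FIRST = { ε }
  L → L f y: FIRST = { 'f', 'y' }
  L → y d: FIRST = { 'y' }
  L → y d D: FIRST = { 'y' }

Conflict for D: D → L and D → ε
  Overlap: { ε }
Conflict for L: L → L f y and L → y d
  Overlap: { 'y' }
Conflict for L: L → L f y and L → y d D
  Overlap: { 'y' }
Conflict for L: L → y d and L → y d D
  Overlap: { 'y' }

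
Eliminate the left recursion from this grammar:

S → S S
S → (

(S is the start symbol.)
S is directly left-recursive. The standard transformation for
  A → A α₁ | ... | A α_m | β₁ | ... | β_n
is
  A  → β₁ A' | ... | β_n A'
  A' → α₁ A' | ... | α_m A' | ε

S → ( becomes S → ( S'
S → S S becomes S' → S S'
Add S' → ε

Resulting grammar:
S → ( S'
S' → S S'
S' → ε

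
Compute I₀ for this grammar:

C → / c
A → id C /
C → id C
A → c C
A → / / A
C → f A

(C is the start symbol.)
{ [C → . / c], [C → . f A], [C → . id C], [C' → . C] }

First, augment the grammar with C' → C
I₀ = CLOSURE({ [C' → . C] }):
  [C' → . C] has the dot before C: add [C → . / c], [C → . id C], [C → . f A]
No further items can be added.

I₀ = { [C → . / c], [C → . f A], [C → . id C], [C' → . C] }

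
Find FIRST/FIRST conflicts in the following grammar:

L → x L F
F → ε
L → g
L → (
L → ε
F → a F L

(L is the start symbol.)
Productions for L:
  L → x L F: FIRST = { 'x' }
  L → g: FIRST = { 'g' }
  L → (: FIRST = { '(' }
  L → ε: FIRST = { ε }
Productions for F:
  F → ε: FIRST = { ε }
  F → a F L: FIRST = { 'a' }

All alternatives of each non-terminal have pairwise disjoint FIRST sets.

Answer: No FIRST/FIRST conflicts.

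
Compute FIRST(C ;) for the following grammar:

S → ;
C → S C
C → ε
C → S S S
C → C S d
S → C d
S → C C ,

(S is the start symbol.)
FIRST sets of the non-terminals involved (from the grammar, by fixed-point iteration):
  FIRST(C) = { ',', ';', 'd', ε }

To compute FIRST(C ;), process the symbols left to right:
Symbol C is a non-terminal. Add FIRST(C) \ {ε} = { ',', ';', 'd' }
C is nullable (ε ∈ FIRST(C)), continue to the next symbol.
Symbol ; is a terminal. Add ';' and stop.
FIRST(C ;) = { ',', ';', 'd' }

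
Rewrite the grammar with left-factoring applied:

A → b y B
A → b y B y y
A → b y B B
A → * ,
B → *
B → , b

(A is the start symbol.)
Left-factoring transforms A → αβ₁ | αβ₂ into A → αA' and A' → β₁ | β₂
(α is the longest common prefix among the alternatives). Repeat until
no nonterminal has two alternatives with a common prefix.

Round 1: A has alternatives sharing prefix 'b y B'. Introduce A': A → b y B A'
  Add: A' → ε
  Add: A' → y y
  Add: A' → B

No remaining common prefixes — done.

Resulting grammar:
A → b y B A'
A' → ε
A' → y y
A' → B
A → * ,
B → *
B → , b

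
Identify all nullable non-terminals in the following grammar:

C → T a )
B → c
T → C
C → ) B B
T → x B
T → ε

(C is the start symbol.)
{ 'T' }

A non-terminal is nullable if it can derive ε (the empty string): either it has an ε-production, or it has a production whose right-hand side consists entirely of nullable non-terminals.

ε-productions: T → ε
So T is immediately nullable.
No further non-terminal can be added: every production for the remaining non-terminals contains a terminal or a non-nullable non-terminal.
Nullable = { 'T' }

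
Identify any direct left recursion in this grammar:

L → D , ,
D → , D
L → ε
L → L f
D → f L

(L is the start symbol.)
Yes, L is left-recursive

L → D , ,: starts with D
D → , D: starts with ','
L → ε: starts with ε
L → L f: LEFT RECURSIVE (starts with L)
D → f L: starts with f

The grammar has direct left recursion on: L.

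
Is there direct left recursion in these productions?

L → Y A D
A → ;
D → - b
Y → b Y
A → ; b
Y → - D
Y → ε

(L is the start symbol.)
Direct left recursion occurs when N → N α for some non-terminal N (the right-hand side begins with the left-hand side itself).

L → Y A D: starts with Y
A → ;: starts with ';'
D → - b: starts with '-'
Y → b Y: starts with b
A → ; b: starts with ';'
Y → - D: starts with '-'
Y → ε: starts with ε

No direct left recursion found.

Answer: No direct left recursion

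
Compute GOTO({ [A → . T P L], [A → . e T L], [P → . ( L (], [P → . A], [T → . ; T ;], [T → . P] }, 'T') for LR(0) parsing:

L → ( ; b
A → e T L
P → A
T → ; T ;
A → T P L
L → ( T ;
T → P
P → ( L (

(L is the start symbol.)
GOTO(I, 'T') = CLOSURE({ [A → αX.β] : [A → α.Xβ] ∈ I, X = 'T' })

Items with dot before 'T', with the dot advanced:
  [A → . T P L] → [A → T . P L]
Closure of the advanced items:
  [A → T . P L] has the dot before P: add [P → . A], [P → . ( L (]
  [P → . A] has the dot before A: add [A → . e T L], [A → . T P L]
  [A → . T P L] has the dot before T: add [T → . ; T ;], [T → . P]

GOTO = { [A → . T P L], [A → . e T L], [A → T . P L], [P → . ( L (], [P → . A], [T → . ; T ;], [T → . P] }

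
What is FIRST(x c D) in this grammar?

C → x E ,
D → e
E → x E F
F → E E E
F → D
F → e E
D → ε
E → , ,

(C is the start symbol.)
To compute FIRST(x c D), process the symbols left to right:
Symbol x is a terminal. Add 'x' and stop.
FIRST(x c D) = { 'x' }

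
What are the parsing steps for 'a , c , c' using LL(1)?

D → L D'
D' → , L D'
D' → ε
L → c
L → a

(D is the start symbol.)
Stack is shown with the top on the left.

Stack     Input        Action
-----------------------------
D $       a , c , c $  output D → L D'
L D' $    a , c , c $  output L → a
a D' $    a , c , c $  match 'a'
D' $      , c , c $    output D' → , L D'
, L D' $  , c , c $    match ','
L D' $    c , c $      output L → c
c D' $    c , c $      match 'c'
D' $      , c $        output D' → , L D'
, L D' $  , c $        match ','
L D' $    c $          output L → c
c D' $    c $          match 'c'
D' $      $            output D' → ε
$         $            accept

The string is accepted.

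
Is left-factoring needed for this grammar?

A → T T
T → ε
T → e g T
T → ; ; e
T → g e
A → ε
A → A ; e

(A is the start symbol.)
No, left-factoring is not needed

Left-factoring is needed when two productions for the same non-terminal
share a common prefix on the right-hand side.

Productions for A:
  A → T T
  A → ε
  A → A ; e
Productions for T:
  T → ε
  T → e g T
  T → ; ; e
  T → g e

No common prefixes found.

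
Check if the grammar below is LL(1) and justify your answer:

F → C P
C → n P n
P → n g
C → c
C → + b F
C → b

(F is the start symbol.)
Yes, the grammar is LL(1).

A grammar is LL(1) if for each non-terminal N with multiple productions, the predict sets of those productions are pairwise disjoint, where PREDICT(N → α) = (FIRST(α) \ {ε}) ∪ (FOLLOW(N) if α ⇒* ε).

For C:
  PREDICT(C → n P n) = { 'n' }
  PREDICT(C → c) = { 'c' }
  PREDICT(C → '+' b F) = { '+' }
  PREDICT(C → b) = { 'b' }
F, P have a single production, so nothing to check there.

All predict sets are disjoint. The grammar IS LL(1).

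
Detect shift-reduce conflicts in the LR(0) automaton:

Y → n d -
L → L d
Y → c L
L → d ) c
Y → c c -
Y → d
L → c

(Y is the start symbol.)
Yes — I7: [Y → c L .] vs [L → L . d]; I8: [L → c .] vs [Y → c c . -]

A shift-reduce conflict occurs when an LR(0) state has both:
  - a complete (reduce) item [A → α .] (dot at the end), and
  - a shift item [B → β . c γ] (dot before a terminal).

Augment with Y' → Y and build the canonical LR(0) collection (I0 = CLOSURE({[Y' → . Y]}), then GOTO on every symbol after a dot until no new states appear). It has 14 states:
  I0: { [Y → . c L], [Y → . c c -], [Y → . d], [Y → . n d -], [Y' → . Y] }  — shift
  I1: { [Y' → Y .] }  — accept
  I2: { [L → . L d], [L → . c], [L → . d ) c], [Y → c . L], [Y → c . c -] }  — shift
  I3: { [Y → d .] }  — reduce
  I4: { [Y → n . d -] }  — shift
  I5: { [Y → n d . -] }  — shift
  I6: { [Y → n d - .] }  — reduce
  I7: { [L → L . d], [Y → c L .] }  — shift, reduce
  I8: { [L → c .], [Y → c c . -] }  — shift, reduce
  I9: { [L → d . ) c] }  — shift
  I10: { [L → d ) . c] }  — shift
  I11: { [L → d ) c .] }  — reduce
  I12: { [Y → c c - .] }  — reduce
  I13: { [L → L d .] }  — reduce

I7 contains reduce item [Y → c L .] and shift item [L → L . d] — shift-reduce conflict.
I8 contains reduce item [L → c .] and shift item [Y → c c . -] — shift-reduce conflict.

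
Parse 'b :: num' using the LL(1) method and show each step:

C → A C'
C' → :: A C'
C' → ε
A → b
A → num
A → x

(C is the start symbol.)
LL(1) parsing maintains a stack (initially the start symbol over $) and the input. At each step: if the stack top is a terminal, match it against the current input token; if it is a non-terminal N, replace it with the RHS of M[N, lookahead] (the unique production whose predict set contains the lookahead).

Stack is shown with the top on the left.

Stack      Input       Action
-----------------------------
C $        b :: num $  output C → A C'
A C' $     b :: num $  output A → b
b C' $     b :: num $  match 'b'
C' $       :: num $    output C' → :: A C'
:: A C' $  :: num $    match '::'
A C' $     num $       output A → num
num C' $   num $       match 'num'
C' $       $           output C' → ε
$          $           accept

The string is accepted.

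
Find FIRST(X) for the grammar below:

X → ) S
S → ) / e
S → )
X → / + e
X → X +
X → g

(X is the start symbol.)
{ ')', '/', 'g' }

To compute FIRST(X), examine every production with X on the left-hand side, reading each right-hand side left to right until a non-nullable symbol is reached.

From X → ) S:
  - ')' is a terminal: add ')' and stop
From X → / + e:
  - '/' is a terminal: add '/' and stop
From X → X +:
  - X is the symbol being defined: contributes nothing new
    X is not nullable, so stop
From X → g:
  - g is a terminal: add 'g' and stop

Collecting: FIRST(X) = { ')', '/', 'g' }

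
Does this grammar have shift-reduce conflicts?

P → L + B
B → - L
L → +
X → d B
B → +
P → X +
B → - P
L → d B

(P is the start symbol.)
A shift-reduce conflict occurs when an LR(0) state has both:
  - a complete (reduce) item [A → α .] (dot at the end), and
  - a shift item [B → β . c γ] (dot before a terminal).

Augment with P' → P and build the canonical LR(0) collection (I0 = CLOSURE({[P' → . P]}), then GOTO on every symbol after a dot until no new states appear). It has 14 states:
  I0: { [L → . +], [L → . d B], [P → . L + B], [P → . X +], [P' → . P], [X → . d B] }  — shift
  I1: { [L → + .] }  — reduce
  I2: { [P → L . + B] }  — shift
  I3: { [P' → P .] }  — accept
  I4: { [P → X . +] }  — shift
  I5: { [B → . +], [B → . - L], [B → . - P], [L → d . B], [X → d . B] }  — shift
  I6: { [B → + .] }  — reduce
  I7: { [B → - . L], [B → - . P], [L → . +], [L → . d B], [P → . L + B], [P → . X +], [X → . d B] }  — shift
  I8: { [L → d B .], [X → d B .] }  — 2 reduces
  I9: { [B → - L .], [P → L . + B] }  — shift, reduce
  I10: { [B → - P .] }  — reduce
  I11: { [B → . +], [B → . - L], [B → . - P], [P → L + . B] }  — shift
  I12: { [P → L + B .] }  — reduce
  I13: { [P → X + .] }  — reduce

I9 contains reduce item [B → - L .] and shift item [P → L . + B] — shift-reduce conflict.

Answer: Yes — I9: [B → - L .] vs [P → L . + B]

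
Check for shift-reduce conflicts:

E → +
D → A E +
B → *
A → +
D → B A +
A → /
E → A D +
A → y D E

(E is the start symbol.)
No shift-reduce conflicts

A shift-reduce conflict occurs when an LR(0) state has both:
  - a complete (reduce) item [A → α .] (dot at the end), and
  - a shift item [B → β . c γ] (dot before a terminal).

Augment with E' → E and build the canonical LR(0) collection (I0 = CLOSURE({[E' → . E]}), then GOTO on every symbol after a dot until no new states appear). It has 18 states:
  I0: { [A → . +], [A → . /], [A → . y D E], [E → . +], [E → . A D +], [E' → . E] }  — shift
  I1: { [A → + .], [E → + .] }  — 2 reduces
  I2: { [A → / .] }  — reduce
  I3: { [A → . +], [A → . /], [A → . y D E], [B → . *], [D → . A E +], [D → . B A +], [E → A . D +] }  — shift
  I4: { [E' → E .] }  — accept
  I5: { [A → . +], [A → . /], [A → . y D E], [A → y . D E], [B → . *], [D → . A E +], [D → . B A +] }  — shift
  I6: { [B → * .] }  — reduce
  I7: { [A → + .] }  — reduce
  I8: { [A → . +], [A → . /], [A → . y D E], [D → A . E +], [E → . +], [E → . A D +] }  — shift
  I9: { [A → . +], [A → . /], [A → . y D E], [D → B . A +] }  — shift
  I10: { [A → . +], [A → . /], [A → . y D E], [A → y D . E], [E → . +], [E → . A D +] }  — shift
  I11: { [A → y D E .] }  — reduce
  I12: { [D → B A . +] }  — shift
  I13: { [D → B A + .] }  — reduce
  I14: { [D → A E . +] }  — shift
  I15: { [D → A E + .] }  — reduce
  I16: { [E → A D . +] }  — shift
  I17: { [E → A D + .] }  — reduce

No state contains both a complete item and a shift item.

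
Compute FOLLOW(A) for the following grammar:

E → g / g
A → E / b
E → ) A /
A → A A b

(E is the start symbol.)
To compute FOLLOW(A), find every occurrence of A on a right-hand side N → α A β: add FIRST(β) \ {ε}, and if β is empty or nullable also add FOLLOW(N). Iterate to a fixed point.

In E → ) A /: A is followed by '/', add FIRST('/') \ {ε} = { '/' }
In A → A A b: A is followed by A b, add FIRST(A b) \ {ε} = { ')', 'g' }
In A → A A b: A is followed by b, add FIRST(b) \ {ε} = { 'b' }

Taking the union: FOLLOW(A) = { ')', '/', 'b', 'g' }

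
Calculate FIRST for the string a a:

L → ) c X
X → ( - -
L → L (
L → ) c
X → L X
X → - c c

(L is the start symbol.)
To compute FIRST(a a), process the symbols left to right:
Symbol a is a terminal. Add 'a' and stop.
FIRST(a a) = { 'a' }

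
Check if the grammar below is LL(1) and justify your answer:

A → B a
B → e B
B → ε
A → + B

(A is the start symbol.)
Relevant sets:
  FIRST(B) = { 'e', ε }
  FOLLOW(B) = { $, 'a' }

For A:
  PREDICT(A → B a) = { 'a', 'e' }
  PREDICT(A → '+' B) = { '+' }
For B:
  PREDICT(B → e B) = { 'e' }
  PREDICT(B → ε) = { $, 'a' }

All predict sets are disjoint. The grammar IS LL(1).

Answer: Yes, the grammar is LL(1).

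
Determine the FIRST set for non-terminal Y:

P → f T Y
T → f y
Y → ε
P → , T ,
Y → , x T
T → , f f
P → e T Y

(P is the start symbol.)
{ ',', ε }

To compute FIRST(Y), examine every production with Y on the left-hand side, reading each right-hand side left to right until a non-nullable symbol is reached.

From Y → ε:
  - ε-production, so ε ∈ FIRST(Y)
From Y → , x T:
  - ',' is a terminal: add ',' and stop

Collecting: FIRST(Y) = { ',', ε }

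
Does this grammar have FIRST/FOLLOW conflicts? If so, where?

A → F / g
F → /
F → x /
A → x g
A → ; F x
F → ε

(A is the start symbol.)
Yes. F → '/' with FOLLOW(F) on { '/' }; F → x '/' with FOLLOW(F) on { 'x' }

A FIRST/FOLLOW conflict occurs when a non-terminal N has a nullable alternative N → β (β ⇒* ε) and another alternative N → α with FIRST(α) ∩ FOLLOW(N) ≠ ∅: on such a lookahead the parser cannot decide between expanding α and letting N vanish via β.

Nullable non-terminals: F.

F: nullable alternative(s) F → ε; FOLLOW(F) = { '/', 'x' }
  F → /: FIRST \ {ε} = { '/' } — overlaps FOLLOW(F) on { '/' }: CONFLICT
  F → x /: FIRST \ {ε} = { 'x' } — overlaps FOLLOW(F) on { 'x' }: CONFLICT
  F → ε: FIRST \ {ε} = { } — this is the only nullable alternative, skip

A has no nullable alternative, so no FIRST/FOLLOW check is needed there.

So the grammar has 2 FIRST/FOLLOW conflicts (marked CONFLICT above).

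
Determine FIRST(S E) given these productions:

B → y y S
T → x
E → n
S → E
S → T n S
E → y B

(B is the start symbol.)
{ 'n', 'x', 'y' }

FIRST sets of the non-terminals involved (from the grammar, by fixed-point iteration):
  FIRST(S) = { 'n', 'x', 'y' }

To compute FIRST(S E), process the symbols left to right:
Symbol S is a non-terminal. Add FIRST(S) \ {ε} = { 'n', 'x', 'y' }
S is not nullable (ε ∉ FIRST(S)), so stop here.
FIRST(S E) = { 'n', 'x', 'y' }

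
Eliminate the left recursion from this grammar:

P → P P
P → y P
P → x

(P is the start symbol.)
P is directly left-recursive. The standard transformation for
  A → A α₁ | ... | A α_m | β₁ | ... | β_n
is
  A  → β₁ A' | ... | β_n A'
  A' → α₁ A' | ... | α_m A' | ε

P → y P becomes P → y P P'
P → x becomes P → x P'
P → P P becomes P' → P P'
Add P' → ε

Resulting grammar:
P → y P P'
P → x P'
P' → P P'
P' → ε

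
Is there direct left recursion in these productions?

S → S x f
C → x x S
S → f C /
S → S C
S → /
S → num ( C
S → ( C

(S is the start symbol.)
Direct left recursion occurs when N → N α for some non-terminal N (the right-hand side begins with the left-hand side itself).

S → S x f: LEFT RECURSIVE (starts with S)
C → x x S: starts with x
S → f C /: starts with f
S → S C: LEFT RECURSIVE (starts with S)
S → /: starts with '/'
S → num ( C: starts with num
S → ( C: starts with '('

The grammar has direct left recursion on: S.

Answer: Yes, S is left-recursive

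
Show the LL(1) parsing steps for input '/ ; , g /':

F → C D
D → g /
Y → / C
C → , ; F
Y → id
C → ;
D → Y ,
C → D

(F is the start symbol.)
Stack is shown with the top on the left.

Stack      Input        Action
------------------------------
F $        / ; , g / $  output F → C D
C D $      / ; , g / $  output C → D
D D $      / ; , g / $  output D → Y ,
Y , D $    / ; , g / $  output Y → / C
/ C , D $  / ; , g / $  match '/'
C , D $    ; , g / $    output C → ;
; , D $    ; , g / $    match ';'
, D $      , g / $      match ','
D $        g / $        output D → g /
g / $      g / $        match 'g'
/ $        / $          match '/'
$          $            accept

The string is accepted.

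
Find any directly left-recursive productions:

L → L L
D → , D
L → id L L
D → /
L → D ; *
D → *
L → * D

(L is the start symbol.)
Yes, L is left-recursive

Direct left recursion occurs when N → N α for some non-terminal N (the right-hand side begins with the left-hand side itself).

L → L L: LEFT RECURSIVE (starts with L)
D → , D: starts with ','
L → id L L: starts with id
D → /: starts with '/'
L → D ; *: starts with D
D → *: starts with '*'
L → * D: starts with '*'

The grammar has direct left recursion on: L.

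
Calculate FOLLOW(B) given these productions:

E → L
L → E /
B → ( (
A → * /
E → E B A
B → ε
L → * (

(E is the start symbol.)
To compute FOLLOW(B), find every occurrence of B on a right-hand side N → α B β: add FIRST(β) \ {ε}, and if β is empty or nullable also add FOLLOW(N). Iterate to a fixed point.

In E → E B A: B is followed by A, add FIRST(A) \ {ε} = { '*' }

Taking the union: FOLLOW(B) = { '*' }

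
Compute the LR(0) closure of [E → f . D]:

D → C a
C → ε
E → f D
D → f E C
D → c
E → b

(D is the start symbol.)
Start with: [E → f . D]
  [E → f . D] has the dot before D: add [D → . C a], [D → . f E C], [D → . c]
  [D → . C a] has the dot before C: add [C → .]
No further items can be added.

CLOSURE = { [C → .], [D → . C a], [D → . c], [D → . f E C], [E → f . D] }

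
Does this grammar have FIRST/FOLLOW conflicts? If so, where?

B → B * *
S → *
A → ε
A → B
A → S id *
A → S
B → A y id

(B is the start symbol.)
Yes. A → B with FOLLOW(A) on { 'y' }

A FIRST/FOLLOW conflict occurs when a non-terminal N has a nullable alternative N → β (β ⇒* ε) and another alternative N → α with FIRST(α) ∩ FOLLOW(N) ≠ ∅: on such a lookahead the parser cannot decide between expanding α and letting N vanish via β.

Nullable non-terminals: A.
FIRST sets used below: FIRST(B) = { '*', 'y' }, FIRST(S) = { '*' }

A: nullable alternative(s) A → ε; FOLLOW(A) = { 'y' }
  A → ε: FIRST \ {ε} = { } — this is the only nullable alternative, skip
  A → B: FIRST \ {ε} = { '*', 'y' } — overlaps FOLLOW(A) on { 'y' }: CONFLICT
  A → S id *: FIRST \ {ε} = { '*' } — disjoint from FOLLOW(A)
  A → S: FIRST \ {ε} = { '*' } — disjoint from FOLLOW(A)

B, S have no nullable alternative, so no FIRST/FOLLOW check is needed there.

So the grammar has 1 FIRST/FOLLOW conflict (marked CONFLICT above).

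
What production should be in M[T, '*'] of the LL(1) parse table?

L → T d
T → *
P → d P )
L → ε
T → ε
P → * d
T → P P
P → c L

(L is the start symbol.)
T → *, T → P P

To find M[T, '*'], we find productions for T where '*' is in the predict set (PREDICT(N → α) = (FIRST(α) \ {ε}) ∪ (FOLLOW(N) if α ⇒* ε)).

Relevant sets:
  FIRST(P) = { '*', 'c', 'd' }
  FOLLOW(T) = { 'd' }

T → *: PREDICT = { '*' }
  '*' is in predict set, so this production goes in M[T, '*']
T → ε: PREDICT = { 'd' }
T → P P: PREDICT = { '*', 'c', 'd' }
  '*' is in predict set, so this production goes in M[T, '*']

M[T, '*'] = T → *, T → P P  (a multiply-defined cell — the grammar is not LL(1))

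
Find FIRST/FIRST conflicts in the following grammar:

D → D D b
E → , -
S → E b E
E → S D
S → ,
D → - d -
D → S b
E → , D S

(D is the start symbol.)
Yes. D → D D b / D → '-' d '-' on { '-' }; D → D D b / D → S b on { ',' }; E → ',' '-' / E → S D on { ',' }; E → ',' '-' / E → ',' D S on { ',' }; E → S D / E → ',' D S on { ',' }; S → E b E / S → ',' on { ',' }

A FIRST/FIRST conflict occurs when two productions N → α and N → β for the same non-terminal have FIRST(α) ∩ FIRST(β) ≠ ∅ (with ε ∈ FIRST of a nullable right-hand side, so two nullable alternatives also conflict).

FIRST sets of the non-terminals at (or reachable through a nullable prefix from) the front of some alternative:
  FIRST(D) = { ',', '-' }
  FIRST(S) = { ',' }
  FIRST(E) = { ',' }

Productions for D:
  D → D D b: FIRST = { ',', '-' }
  D → - d -: FIRST = { '-' }
  D → S b: FIRST = { ',' }
Productions for E:
  E → , -: FIRST = { ',' }
  E → S D: FIRST = { ',' }
  E → , D S: FIRST = { ',' }
Productions for S:
  S → E b E: FIRST = { ',' }
  S → ,: FIRST = { ',' }

Conflict for D: D → D D b and D → - d -
  Overlap: { '-' }
Conflict for D: D → D D b and D → S b
  Overlap: { ',' }
Conflict for E: E → , - and E → S D
  Overlap: { ',' }
Conflict for E: E → , - and E → , D S
  Overlap: { ',' }
Conflict for E: E → S D and E → , D S
  Overlap: { ',' }
Conflict for S: S → E b E and S → ,
  Overlap: { ',' }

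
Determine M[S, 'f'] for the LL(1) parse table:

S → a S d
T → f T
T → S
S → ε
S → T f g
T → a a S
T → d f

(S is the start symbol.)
To find M[S, 'f'], we find productions for S where 'f' is in the predict set (PREDICT(N → α) = (FIRST(α) \ {ε}) ∪ (FOLLOW(N) if α ⇒* ε)).

Relevant sets:
  FIRST(T) = { 'a', 'd', 'f', ε }
  FOLLOW(S) = { $, 'd', 'f' }

S → a S d: PREDICT = { 'a' }
S → ε: PREDICT = { $, 'd', 'f' }
  'f' is in predict set, so this production goes in M[S, 'f']
S → T f g: PREDICT = { 'a', 'd', 'f' }
  'f' is in predict set, so this production goes in M[S, 'f']

M[S, 'f'] = S → ε, S → T f g  (a multiply-defined cell — the grammar is not LL(1))

Answer: S → ε, S → T f g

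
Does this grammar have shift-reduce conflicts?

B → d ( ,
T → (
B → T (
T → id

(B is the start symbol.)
No shift-reduce conflicts

A shift-reduce conflict occurs when an LR(0) state has both:
  - a complete (reduce) item [A → α .] (dot at the end), and
  - a shift item [B → β . c γ] (dot before a terminal).

Augment with B' → B and build the canonical LR(0) collection (I0 = CLOSURE({[B' → . B]}), then GOTO on every symbol after a dot until no new states appear). It has 9 states:
  I0: { [B → . T (], [B → . d ( ,], [B' → . B], [T → . (], [T → . id] }  — shift
  I1: { [T → ( .] }  — reduce
  I2: { [B' → B .] }  — accept
  I3: { [B → T . (] }  — shift
  I4: { [B → d . ( ,] }  — shift
  I5: { [T → id .] }  — reduce
  I6: { [B → d ( . ,] }  — shift
  I7: { [B → d ( , .] }  — reduce
  I8: { [B → T ( .] }  — reduce

No state contains both a complete item and a shift item.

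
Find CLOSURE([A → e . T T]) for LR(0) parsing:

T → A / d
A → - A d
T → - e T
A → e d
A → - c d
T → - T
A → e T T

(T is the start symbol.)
{ [A → . - A d], [A → . - c d], [A → . e T T], [A → . e d], [A → e . T T], [T → . - T], [T → . - e T], [T → . A / d] }

To compute CLOSURE, for each item [A → α.Bβ] where B is a non-terminal, add [B → .γ] for all productions B → γ; repeat for the newly added items until nothing changes.

Start with: [A → e . T T]
  [A → e . T T] has the dot before T: add [T → . A / d], [T → . - e T], [T → . - T]
  [T → . A / d] has the dot before A: add [A → . - A d], [A → . e d], [A → . - c d], [A → . e T T]
No further items can be added.

CLOSURE = { [A → . - A d], [A → . - c d], [A → . e T T], [A → . e d], [A → e . T T], [T → . - T], [T → . - e T], [T → . A / d] }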